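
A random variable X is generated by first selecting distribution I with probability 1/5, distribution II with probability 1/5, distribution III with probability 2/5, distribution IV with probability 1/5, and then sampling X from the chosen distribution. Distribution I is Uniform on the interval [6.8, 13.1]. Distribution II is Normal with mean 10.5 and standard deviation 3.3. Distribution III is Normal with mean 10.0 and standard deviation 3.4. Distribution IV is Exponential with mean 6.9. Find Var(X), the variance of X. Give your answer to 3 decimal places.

Per component, I: μ=9.95, E[X²]=102.31; II: μ=10.5, E[X²]=121.14; III: μ=10, E[X²]=111.56; IV: μ=6.9, E[X²]=95.22.
E[X] = 0.2·9.95 + 0.2·10.5 + 0.4·10 + 0.2·6.9 = 9.47.
E[X²] = 0.2·102.31 + 0.2·121.14 + 0.4·111.56 + 0.2·95.22 = 108.358.
Var(X) = E[X²] − (E[X])² = 108.358 − 89.6809 = 18.6771.

18.677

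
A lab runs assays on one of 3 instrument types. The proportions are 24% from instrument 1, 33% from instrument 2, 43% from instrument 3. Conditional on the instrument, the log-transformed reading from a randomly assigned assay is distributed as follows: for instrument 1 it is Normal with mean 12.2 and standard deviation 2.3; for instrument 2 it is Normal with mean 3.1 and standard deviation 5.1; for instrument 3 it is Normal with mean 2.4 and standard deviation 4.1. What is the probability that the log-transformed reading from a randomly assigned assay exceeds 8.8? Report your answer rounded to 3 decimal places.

0.292

Conditional on each instrument, P(X > 8.8): 1: 0.930331; 2: 0.131859; 3: 0.0592648.
By total probability, P(X > 8.8) = 0.24·0.930331 + 0.33·0.131859 + 0.43·0.0592648 = 0.292277.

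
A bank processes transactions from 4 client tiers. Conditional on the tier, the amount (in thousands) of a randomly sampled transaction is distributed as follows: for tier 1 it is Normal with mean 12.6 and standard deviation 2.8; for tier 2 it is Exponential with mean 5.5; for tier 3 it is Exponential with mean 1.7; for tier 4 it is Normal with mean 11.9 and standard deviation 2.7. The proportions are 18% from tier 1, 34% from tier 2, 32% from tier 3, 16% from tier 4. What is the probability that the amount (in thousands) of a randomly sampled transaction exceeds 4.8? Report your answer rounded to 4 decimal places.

Conditional on each tier, P(X > 4.8): 1: 0.99733; 2: 0.417811; 3: 0.0593959; 4: 0.995726.
By total probability, P(X > 4.8) = 0.18·0.99733 + 0.34·0.417811 + 0.32·0.0593959 + 0.16·0.995726 = 0.499898.

0.4999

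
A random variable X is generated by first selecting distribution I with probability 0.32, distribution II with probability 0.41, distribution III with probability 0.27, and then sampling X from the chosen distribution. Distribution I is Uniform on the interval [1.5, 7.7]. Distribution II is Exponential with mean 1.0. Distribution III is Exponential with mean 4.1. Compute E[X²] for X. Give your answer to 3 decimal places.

For each component E[X²] = Var + (mean)², giving I: 24.3633; II: 2; III: 33.62.
Overall E[X²] = 0.32·24.3633 + 0.41·2 + 0.27·33.62 = 17.6937.

17.694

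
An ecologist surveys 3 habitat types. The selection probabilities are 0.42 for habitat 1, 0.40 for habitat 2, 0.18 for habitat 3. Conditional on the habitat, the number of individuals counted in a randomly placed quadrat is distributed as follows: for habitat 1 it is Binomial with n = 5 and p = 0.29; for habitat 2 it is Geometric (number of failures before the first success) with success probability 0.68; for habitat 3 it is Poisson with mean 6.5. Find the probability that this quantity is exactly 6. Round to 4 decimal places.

Conditional on each habitat, P(X = 6): 1: 0; 2: 0.000730144; 3: 0.157483.
By total probability, P(X = 6) = 0.42·0 + 0.4·0.000730144 + 0.18·0.157483 = 0.028639.

0.0286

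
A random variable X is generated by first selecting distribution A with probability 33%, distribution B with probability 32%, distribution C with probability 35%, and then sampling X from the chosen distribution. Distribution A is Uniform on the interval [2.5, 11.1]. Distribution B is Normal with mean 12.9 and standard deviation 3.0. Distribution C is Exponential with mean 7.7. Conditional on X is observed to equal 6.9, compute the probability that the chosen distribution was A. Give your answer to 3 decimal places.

0.612

Likelihoods f(6.9 | ·): A: 0.116279; B: 0.017997; C: 0.0530074.
Posterior ∝ prior × likelihood. Numerator for A: 0.33·0.116279 = 0.0383721.
Normalizing constant: 0.33·0.116279 + 0.32·0.017997 + 0.35·0.0530074 = 0.0626837.
P(A | observation) = 0.0383721 / 0.0626837 = 0.612154.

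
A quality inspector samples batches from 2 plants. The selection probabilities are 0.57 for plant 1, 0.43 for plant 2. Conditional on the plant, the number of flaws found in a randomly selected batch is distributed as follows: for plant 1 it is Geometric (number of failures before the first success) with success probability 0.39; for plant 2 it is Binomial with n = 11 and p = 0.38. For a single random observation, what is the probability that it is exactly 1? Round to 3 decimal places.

Conditional on each plant, P(X = 1): 1: 0.2379; 2: 0.0350827.
By total probability, P(X = 1) = 0.57·0.2379 + 0.43·0.0350827 = 0.150689.

0.151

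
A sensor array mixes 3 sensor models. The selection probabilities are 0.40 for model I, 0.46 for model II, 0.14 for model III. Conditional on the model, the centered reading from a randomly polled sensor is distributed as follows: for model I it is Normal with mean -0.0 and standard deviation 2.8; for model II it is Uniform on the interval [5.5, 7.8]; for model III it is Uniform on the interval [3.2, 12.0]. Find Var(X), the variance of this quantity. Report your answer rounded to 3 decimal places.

Per component, I: μ=-0, E[X²]=7.84; II: μ=6.65, E[X²]=44.6633; III: μ=7.6, E[X²]=64.2133.
E[X] = 0.4·-0 + 0.46·6.65 + 0.14·7.6 = 4.123.
E[X²] = 0.4·7.84 + 0.46·44.6633 + 0.14·64.2133 = 32.671.
Var(X) = E[X²] − (E[X])² = 32.671 − 16.9991 = 15.6719.

15.672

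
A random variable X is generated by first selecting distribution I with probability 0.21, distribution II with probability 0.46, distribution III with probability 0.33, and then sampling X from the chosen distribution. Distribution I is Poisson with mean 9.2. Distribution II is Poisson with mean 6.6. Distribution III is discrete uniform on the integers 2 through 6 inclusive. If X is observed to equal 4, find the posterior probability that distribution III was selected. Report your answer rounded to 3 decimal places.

Likelihoods P(X=4 | ·): I: 0.03016; II: 0.107553; III: 0.2.
Posterior ∝ prior × likelihood. Numerator for III: 0.33·0.2 = 0.066.
Normalizing constant: 0.21·0.03016 + 0.46·0.107553 + 0.33·0.2 = 0.121808.
P(III | observation) = 0.066 / 0.121808 = 0.541837.

0.542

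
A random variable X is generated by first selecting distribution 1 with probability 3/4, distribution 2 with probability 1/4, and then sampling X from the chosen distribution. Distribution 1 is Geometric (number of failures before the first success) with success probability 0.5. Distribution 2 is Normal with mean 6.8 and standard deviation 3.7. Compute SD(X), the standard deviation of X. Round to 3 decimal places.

Per component, 1: μ=1, E[X²]=3; 2: μ=6.8, E[X²]=59.93.
E[X] = 0.75·1 + 0.25·6.8 = 2.45.
E[X²] = 0.75·3 + 0.25·59.93 = 17.2325.
Var(X) = E[X²] − (E[X])² = 17.2325 − 6.0025 = 11.23.
SD(X) = √11.23 = 3.35112.

3.351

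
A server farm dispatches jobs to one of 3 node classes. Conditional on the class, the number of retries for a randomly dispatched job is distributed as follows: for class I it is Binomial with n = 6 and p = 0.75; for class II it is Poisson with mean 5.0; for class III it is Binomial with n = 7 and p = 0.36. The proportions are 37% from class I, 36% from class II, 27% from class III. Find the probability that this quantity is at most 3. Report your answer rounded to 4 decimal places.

0.3696

Conditional on each class, P(X ≤ 3): I: 0.169434; II: 0.265026; III: 0.783348.
By total probability, P(X ≤ 3) = 0.37·0.169434 + 0.36·0.265026 + 0.27·0.783348 = 0.369604.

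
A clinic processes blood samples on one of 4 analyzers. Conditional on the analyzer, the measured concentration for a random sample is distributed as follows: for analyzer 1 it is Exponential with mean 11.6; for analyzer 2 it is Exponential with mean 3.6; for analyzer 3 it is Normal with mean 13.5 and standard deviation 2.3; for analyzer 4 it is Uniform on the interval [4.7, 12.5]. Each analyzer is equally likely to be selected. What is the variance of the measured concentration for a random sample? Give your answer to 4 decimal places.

Per component, 1: μ=11.6, E[X²]=269.12; 2: μ=3.6, E[X²]=25.92; 3: μ=13.5, E[X²]=187.54; 4: μ=8.6, E[X²]=79.03.
E[X] = 0.25·11.6 + 0.25·3.6 + 0.25·13.5 + 0.25·8.6 = 9.325.
E[X²] = 0.25·269.12 + 0.25·25.92 + 0.25·187.54 + 0.25·79.03 = 140.403.
Var(X) = E[X²] − (E[X])² = 140.403 − 86.9556 = 53.4469.

53.4469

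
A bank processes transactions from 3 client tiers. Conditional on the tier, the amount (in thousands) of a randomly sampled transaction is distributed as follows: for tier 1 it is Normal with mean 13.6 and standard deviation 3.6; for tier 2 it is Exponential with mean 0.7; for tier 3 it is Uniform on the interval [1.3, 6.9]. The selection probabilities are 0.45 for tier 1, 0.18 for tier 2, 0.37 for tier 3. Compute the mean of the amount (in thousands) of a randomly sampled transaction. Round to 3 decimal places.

7.763

Component means — 1: 13.6; 2: 0.7; 3: 4.1.
E[X] = 0.45·13.6 + 0.18·0.7 + 0.37·4.1 = 7.763.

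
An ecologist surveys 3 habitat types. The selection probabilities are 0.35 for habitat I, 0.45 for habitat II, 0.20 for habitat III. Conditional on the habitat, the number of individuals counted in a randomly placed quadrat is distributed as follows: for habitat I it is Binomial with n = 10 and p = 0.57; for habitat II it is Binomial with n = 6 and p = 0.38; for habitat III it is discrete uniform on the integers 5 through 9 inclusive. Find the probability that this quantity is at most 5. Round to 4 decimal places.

Conditional on each habitat, P(X ≤ 5): I: 0.443609; II: 0.996989; III: 0.2.
By total probability, P(X ≤ 5) = 0.35·0.443609 + 0.45·0.996989 + 0.2·0.2 = 0.643908.

0.6439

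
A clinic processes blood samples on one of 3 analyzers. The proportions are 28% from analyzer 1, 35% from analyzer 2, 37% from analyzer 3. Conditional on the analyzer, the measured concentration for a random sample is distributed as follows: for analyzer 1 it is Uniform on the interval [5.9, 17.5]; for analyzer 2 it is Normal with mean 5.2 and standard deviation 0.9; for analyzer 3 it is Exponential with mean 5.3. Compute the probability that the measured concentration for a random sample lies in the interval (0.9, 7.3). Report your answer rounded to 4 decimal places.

Conditional on each analyzer, P(0.9 < X < 7.3): 1: 0.12069; 2: 0.990184; 3: 0.59158.
By total probability, P(0.9 < X < 7.3) = 0.28·0.12069 + 0.35·0.990184 + 0.37·0.59158 = 0.599242.

0.5992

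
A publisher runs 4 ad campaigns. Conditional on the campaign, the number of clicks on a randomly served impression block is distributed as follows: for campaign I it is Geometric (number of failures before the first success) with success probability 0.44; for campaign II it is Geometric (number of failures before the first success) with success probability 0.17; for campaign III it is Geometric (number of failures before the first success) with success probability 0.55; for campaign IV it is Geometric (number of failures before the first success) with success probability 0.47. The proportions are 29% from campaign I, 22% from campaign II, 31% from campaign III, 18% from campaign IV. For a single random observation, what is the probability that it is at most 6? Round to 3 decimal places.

Conditional on each campaign, P(X ≤ 6): I: 0.982729; II: 0.728639; III: 0.996263; IV: 0.988253.
By total probability, P(X ≤ 6) = 0.29·0.982729 + 0.22·0.728639 + 0.31·0.996263 + 0.18·0.988253 = 0.932019.

0.932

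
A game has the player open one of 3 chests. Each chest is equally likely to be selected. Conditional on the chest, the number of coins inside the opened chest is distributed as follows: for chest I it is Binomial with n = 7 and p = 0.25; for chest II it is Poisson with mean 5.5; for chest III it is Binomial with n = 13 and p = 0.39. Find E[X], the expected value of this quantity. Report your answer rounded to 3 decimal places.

Component means — I: 1.75; II: 5.5; III: 5.07.
E[X] = 0.333333·1.75 + 0.333333·5.5 + 0.333333·5.07 = 4.10667.

4.107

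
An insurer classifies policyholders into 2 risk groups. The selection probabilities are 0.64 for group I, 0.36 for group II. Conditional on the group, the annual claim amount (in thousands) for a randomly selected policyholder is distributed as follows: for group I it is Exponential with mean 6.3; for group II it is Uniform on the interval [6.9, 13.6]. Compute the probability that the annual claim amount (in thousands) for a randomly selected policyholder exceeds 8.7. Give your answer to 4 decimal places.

0.4241

Conditional on each group, P(X > 8.7): I: 0.251339; II: 0.731343.
By total probability, P(X > 8.7) = 0.64·0.251339 + 0.36·0.731343 = 0.424141.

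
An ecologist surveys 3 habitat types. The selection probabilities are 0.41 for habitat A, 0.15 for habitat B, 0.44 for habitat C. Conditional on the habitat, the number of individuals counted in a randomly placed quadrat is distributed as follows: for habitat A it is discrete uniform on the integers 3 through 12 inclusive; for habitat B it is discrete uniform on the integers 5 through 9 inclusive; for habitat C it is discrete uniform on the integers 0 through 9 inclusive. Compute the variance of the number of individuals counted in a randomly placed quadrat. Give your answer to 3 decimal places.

Per component, A: μ=7.5, E[X²]=64.5; B: μ=7, E[X²]=51; C: μ=4.5, E[X²]=28.5.
E[X] = 0.41·7.5 + 0.15·7 + 0.44·4.5 = 6.105.
E[X²] = 0.41·64.5 + 0.15·51 + 0.44·28.5 = 46.635.
Var(X) = E[X²] − (E[X])² = 46.635 − 37.271 = 9.36398.

9.364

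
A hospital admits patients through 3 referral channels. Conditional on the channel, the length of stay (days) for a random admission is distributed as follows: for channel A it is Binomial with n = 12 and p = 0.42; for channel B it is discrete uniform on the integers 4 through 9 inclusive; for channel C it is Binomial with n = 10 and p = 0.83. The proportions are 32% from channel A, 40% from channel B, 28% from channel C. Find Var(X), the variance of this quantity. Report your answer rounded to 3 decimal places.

Per component, A: μ=5.04, E[X²]=28.3248; B: μ=6.5, E[X²]=45.1667; C: μ=8.3, E[X²]=70.301.
E[X] = 0.32·5.04 + 0.4·6.5 + 0.28·8.3 = 6.5368.
E[X²] = 0.32·28.3248 + 0.4·45.1667 + 0.28·70.301 = 46.8149.
Var(X) = E[X²] − (E[X])² = 46.8149 − 42.7298 = 4.08513.

4.085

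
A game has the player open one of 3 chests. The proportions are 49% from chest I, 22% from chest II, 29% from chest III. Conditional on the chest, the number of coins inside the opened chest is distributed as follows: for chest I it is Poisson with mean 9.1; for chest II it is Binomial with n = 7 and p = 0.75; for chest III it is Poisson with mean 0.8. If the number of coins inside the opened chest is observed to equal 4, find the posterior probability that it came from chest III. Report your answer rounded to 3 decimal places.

Likelihoods P(X=4 | ·): I: 0.0319062; II: 0.173035; III: 0.00766855.
Posterior ∝ prior × likelihood. Numerator for III: 0.29·0.00766855 = 0.00222388.
Normalizing constant: 0.49·0.0319062 + 0.22·0.173035 + 0.29·0.00766855 = 0.0559255.
P(III | observation) = 0.00222388 / 0.0559255 = 0.039765.

0.040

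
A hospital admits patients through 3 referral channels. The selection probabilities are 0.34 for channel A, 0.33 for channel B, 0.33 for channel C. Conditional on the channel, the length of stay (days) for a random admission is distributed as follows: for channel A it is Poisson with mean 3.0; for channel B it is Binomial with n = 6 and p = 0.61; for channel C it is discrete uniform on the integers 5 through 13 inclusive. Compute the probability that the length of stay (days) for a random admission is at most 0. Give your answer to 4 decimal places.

0.0181

Conditional on each channel, P(X ≤ 0): A: 0.0497871; B: 0.00351874; C: 0.
By total probability, P(X ≤ 0) = 0.34·0.0497871 + 0.33·0.00351874 + 0.33·0 = 0.0180888.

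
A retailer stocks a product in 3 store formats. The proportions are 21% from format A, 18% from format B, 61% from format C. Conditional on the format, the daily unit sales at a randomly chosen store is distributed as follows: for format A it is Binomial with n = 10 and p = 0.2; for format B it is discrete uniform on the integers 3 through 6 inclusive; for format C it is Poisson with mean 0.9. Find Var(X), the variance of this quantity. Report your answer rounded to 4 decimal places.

2.9243

Per component, A: μ=2, E[X²]=5.6; B: μ=4.5, E[X²]=21.5; C: μ=0.9, E[X²]=1.71.
E[X] = 0.21·2 + 0.18·4.5 + 0.61·0.9 = 1.779.
E[X²] = 0.21·5.6 + 0.18·21.5 + 0.61·1.71 = 6.0891.
Var(X) = E[X²] − (E[X])² = 6.0891 − 3.16484 = 2.92426.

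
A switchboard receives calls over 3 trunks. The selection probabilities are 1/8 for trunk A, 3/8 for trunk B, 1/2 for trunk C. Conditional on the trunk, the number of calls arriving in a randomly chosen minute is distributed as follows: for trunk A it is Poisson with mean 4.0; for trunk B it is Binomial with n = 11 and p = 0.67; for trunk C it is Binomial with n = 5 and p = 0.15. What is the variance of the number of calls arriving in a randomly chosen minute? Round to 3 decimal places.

Per component, A: μ=4, E[X²]=20; B: μ=7.37, E[X²]=56.749; C: μ=0.75, E[X²]=1.2.
E[X] = 0.125·4 + 0.375·7.37 + 0.5·0.75 = 3.63875.
E[X²] = 0.125·20 + 0.375·56.749 + 0.5·1.2 = 24.3809.
Var(X) = E[X²] − (E[X])² = 24.3809 − 13.2405 = 11.1404.

11.140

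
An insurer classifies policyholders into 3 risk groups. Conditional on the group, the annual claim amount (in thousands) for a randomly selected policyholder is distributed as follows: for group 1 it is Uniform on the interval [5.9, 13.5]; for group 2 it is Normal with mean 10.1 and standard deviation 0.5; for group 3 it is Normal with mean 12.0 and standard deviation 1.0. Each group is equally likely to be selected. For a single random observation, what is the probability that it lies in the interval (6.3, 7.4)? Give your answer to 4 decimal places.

Conditional on each group, P(6.3 < X < 7.4): 1: 0.144737; 2: 3.33204e-08; 3: 2.10646e-06.
By total probability, P(6.3 < X < 7.4) = 0.333333·0.144737 + 0.333333·3.33204e-08 + 0.333333·2.10646e-06 = 0.0482463.

0.0482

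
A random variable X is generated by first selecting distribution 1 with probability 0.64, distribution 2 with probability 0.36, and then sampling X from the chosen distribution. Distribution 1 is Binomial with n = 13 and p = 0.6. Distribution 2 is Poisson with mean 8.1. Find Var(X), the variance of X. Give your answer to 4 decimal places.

4.9335

Per component, 1: μ=7.8, E[X²]=63.96; 2: μ=8.1, E[X²]=73.71.
E[X] = 0.64·7.8 + 0.36·8.1 = 7.908.
E[X²] = 0.64·63.96 + 0.36·73.71 = 67.47.
Var(X) = E[X²] − (E[X])² = 67.47 − 62.5365 = 4.93354.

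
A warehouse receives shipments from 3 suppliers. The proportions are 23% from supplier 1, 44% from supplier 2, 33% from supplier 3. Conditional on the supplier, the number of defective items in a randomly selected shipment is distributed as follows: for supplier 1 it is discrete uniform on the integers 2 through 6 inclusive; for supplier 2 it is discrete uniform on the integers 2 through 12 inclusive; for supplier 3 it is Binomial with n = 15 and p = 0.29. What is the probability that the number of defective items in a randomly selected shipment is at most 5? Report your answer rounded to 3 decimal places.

Conditional on each supplier, P(X ≤ 5): 1: 0.8; 2: 0.363636; 3: 0.750479.
By total probability, P(X ≤ 5) = 0.23·0.8 + 0.44·0.363636 + 0.33·0.750479 = 0.591658.

0.592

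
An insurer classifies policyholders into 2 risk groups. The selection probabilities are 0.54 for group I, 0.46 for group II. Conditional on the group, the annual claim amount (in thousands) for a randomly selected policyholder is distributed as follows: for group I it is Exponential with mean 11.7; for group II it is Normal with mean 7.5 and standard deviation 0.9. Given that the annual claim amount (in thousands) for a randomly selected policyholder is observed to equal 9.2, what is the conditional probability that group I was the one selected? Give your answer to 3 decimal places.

0.380

Likelihoods f(9.2 | ·): I: 0.038933; II: 0.0744574.
Posterior ∝ prior × likelihood. Numerator for I: 0.54·0.038933 = 0.0210238.
Normalizing constant: 0.54·0.038933 + 0.46·0.0744574 = 0.0552742.
P(I | observation) = 0.0210238 / 0.0552742 = 0.380355.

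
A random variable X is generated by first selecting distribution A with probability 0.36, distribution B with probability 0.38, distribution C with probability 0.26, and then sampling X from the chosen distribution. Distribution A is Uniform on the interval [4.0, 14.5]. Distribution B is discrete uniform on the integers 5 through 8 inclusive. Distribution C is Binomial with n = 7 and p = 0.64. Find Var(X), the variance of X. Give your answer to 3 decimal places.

7.769

Per component, A: μ=9.25, E[X²]=94.75; B: μ=6.5, E[X²]=43.5; C: μ=4.48, E[X²]=21.6832.
E[X] = 0.36·9.25 + 0.38·6.5 + 0.26·4.48 = 6.9648.
E[X²] = 0.36·94.75 + 0.38·43.5 + 0.26·21.6832 = 56.2776.
Var(X) = E[X²] − (E[X])² = 56.2776 − 48.5084 = 7.76919.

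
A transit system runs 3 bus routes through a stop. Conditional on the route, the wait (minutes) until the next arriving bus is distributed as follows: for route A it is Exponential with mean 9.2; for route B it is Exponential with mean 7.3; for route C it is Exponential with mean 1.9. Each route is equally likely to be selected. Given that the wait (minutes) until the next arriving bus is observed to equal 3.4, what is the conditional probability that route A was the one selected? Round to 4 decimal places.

0.3016

Likelihoods f(3.4 | ·): A: 0.0751125; B: 0.0859811; C: 0.08792.
Posterior ∝ prior × likelihood. Numerator for A: 0.333333·0.0751125 = 0.0250375.
Normalizing constant: 0.333333·0.0751125 + 0.333333·0.0859811 + 0.333333·0.08792 = 0.0830045.
P(A | observation) = 0.0250375 / 0.0830045 = 0.30164.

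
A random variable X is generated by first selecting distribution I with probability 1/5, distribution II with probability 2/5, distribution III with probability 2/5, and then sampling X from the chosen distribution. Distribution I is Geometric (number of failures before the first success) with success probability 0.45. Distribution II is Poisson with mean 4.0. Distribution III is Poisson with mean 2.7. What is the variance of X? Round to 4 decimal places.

4.2856

Per component, I: μ=1.22222, E[X²]=4.20988; II: μ=4, E[X²]=20; III: μ=2.7, E[X²]=9.99.
E[X] = 0.2·1.22222 + 0.4·4 + 0.4·2.7 = 2.92444.
E[X²] = 0.2·4.20988 + 0.4·20 + 0.4·9.99 = 12.838.
Var(X) = E[X²] − (E[X])² = 12.838 − 8.55238 = 4.2856.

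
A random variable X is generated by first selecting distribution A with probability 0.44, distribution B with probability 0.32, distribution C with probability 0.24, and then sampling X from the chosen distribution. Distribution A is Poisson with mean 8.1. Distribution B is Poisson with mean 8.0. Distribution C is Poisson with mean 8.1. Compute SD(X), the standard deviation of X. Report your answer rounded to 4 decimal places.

Per component, A: μ=8.1, E[X²]=73.71; B: μ=8, E[X²]=72; C: μ=8.1, E[X²]=73.71.
E[X] = 0.44·8.1 + 0.32·8 + 0.24·8.1 = 8.068.
E[X²] = 0.44·73.71 + 0.32·72 + 0.24·73.71 = 73.1628.
Var(X) = E[X²] − (E[X])² = 73.1628 − 65.0926 = 8.07018.
SD(X) = √8.07018 = 2.84081.

2.8408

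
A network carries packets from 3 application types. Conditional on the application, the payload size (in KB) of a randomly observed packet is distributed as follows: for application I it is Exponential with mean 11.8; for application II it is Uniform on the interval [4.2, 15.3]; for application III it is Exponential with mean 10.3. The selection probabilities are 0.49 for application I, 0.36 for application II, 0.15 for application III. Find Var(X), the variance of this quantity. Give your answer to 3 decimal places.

88.760

Per component, I: μ=11.8, E[X²]=278.48; II: μ=9.75, E[X²]=105.33; III: μ=10.3, E[X²]=212.18.
E[X] = 0.49·11.8 + 0.36·9.75 + 0.15·10.3 = 10.837.
E[X²] = 0.49·278.48 + 0.36·105.33 + 0.15·212.18 = 206.201.
Var(X) = E[X²] − (E[X])² = 206.201 − 117.441 = 88.7604.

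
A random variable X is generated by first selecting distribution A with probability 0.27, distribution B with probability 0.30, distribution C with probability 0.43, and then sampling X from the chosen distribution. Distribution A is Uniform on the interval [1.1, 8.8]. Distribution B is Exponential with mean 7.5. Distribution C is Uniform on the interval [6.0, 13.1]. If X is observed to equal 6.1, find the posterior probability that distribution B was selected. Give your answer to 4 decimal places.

0.1564

Likelihoods f(6.1 | ·): A: 0.12987; B: 0.059117; C: 0.140845.
Posterior ∝ prior × likelihood. Numerator for B: 0.3·0.059117 = 0.0177351.
Normalizing constant: 0.27·0.12987 + 0.3·0.059117 + 0.43·0.140845 = 0.113363.
P(B | observation) = 0.0177351 / 0.113363 = 0.156445.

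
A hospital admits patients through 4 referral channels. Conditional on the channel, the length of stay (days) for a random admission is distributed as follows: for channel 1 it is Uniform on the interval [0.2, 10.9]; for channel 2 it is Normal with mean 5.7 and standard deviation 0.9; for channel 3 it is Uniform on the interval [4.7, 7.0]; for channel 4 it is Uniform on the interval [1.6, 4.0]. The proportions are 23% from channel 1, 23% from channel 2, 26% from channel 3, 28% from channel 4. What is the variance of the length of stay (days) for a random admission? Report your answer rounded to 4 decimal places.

Per component, 1: μ=5.55, E[X²]=40.3433; 2: μ=5.7, E[X²]=33.3; 3: μ=5.85, E[X²]=34.6633; 4: μ=2.8, E[X²]=8.32.
E[X] = 0.23·5.55 + 0.23·5.7 + 0.26·5.85 + 0.28·2.8 = 4.8925.
E[X²] = 0.23·40.3433 + 0.23·33.3 + 0.26·34.6633 + 0.28·8.32 = 28.28.
Var(X) = E[X²] − (E[X])² = 28.28 − 23.9366 = 4.34348.

4.3435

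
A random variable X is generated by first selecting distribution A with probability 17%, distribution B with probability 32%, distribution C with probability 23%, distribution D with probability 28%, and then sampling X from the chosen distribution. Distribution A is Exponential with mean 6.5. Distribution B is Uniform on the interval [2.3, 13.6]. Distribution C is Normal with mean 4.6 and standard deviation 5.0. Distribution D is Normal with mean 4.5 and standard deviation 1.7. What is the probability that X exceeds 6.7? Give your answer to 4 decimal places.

0.3610

Conditional on each component, P(X > 6.7): A: 0.356732; B: 0.610619; C: 0.337243; D: 0.0978124.
By total probability, P(X > 6.7) = 0.17·0.356732 + 0.32·0.610619 + 0.23·0.337243 + 0.28·0.0978124 = 0.360996.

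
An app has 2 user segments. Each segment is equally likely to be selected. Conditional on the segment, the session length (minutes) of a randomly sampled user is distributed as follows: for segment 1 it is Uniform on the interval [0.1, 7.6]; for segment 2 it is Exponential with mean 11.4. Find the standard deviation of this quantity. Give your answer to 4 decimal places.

Per component, 1: μ=3.85, E[X²]=19.51; 2: μ=11.4, E[X²]=259.92.
E[X] = 0.5·3.85 + 0.5·11.4 = 7.625.
E[X²] = 0.5·19.51 + 0.5·259.92 = 139.715.
Var(X) = E[X²] − (E[X])² = 139.715 − 58.1406 = 81.5744.
SD(X) = √81.5744 = 9.03185.

9.0319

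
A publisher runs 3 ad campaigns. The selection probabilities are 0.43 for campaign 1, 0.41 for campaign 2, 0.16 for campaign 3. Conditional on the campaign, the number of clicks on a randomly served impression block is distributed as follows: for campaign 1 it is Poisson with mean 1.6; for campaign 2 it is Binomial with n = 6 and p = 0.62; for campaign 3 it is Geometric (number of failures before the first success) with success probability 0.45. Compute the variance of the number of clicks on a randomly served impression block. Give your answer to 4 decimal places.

2.9136

Per component, 1: μ=1.6, E[X²]=4.16; 2: μ=3.72, E[X²]=15.252; 3: μ=1.22222, E[X²]=4.20988.
E[X] = 0.43·1.6 + 0.41·3.72 + 0.16·1.22222 = 2.40876.
E[X²] = 0.43·4.16 + 0.41·15.252 + 0.16·4.20988 = 8.7157.
Var(X) = E[X²] − (E[X])² = 8.7157 − 5.8021 = 2.9136.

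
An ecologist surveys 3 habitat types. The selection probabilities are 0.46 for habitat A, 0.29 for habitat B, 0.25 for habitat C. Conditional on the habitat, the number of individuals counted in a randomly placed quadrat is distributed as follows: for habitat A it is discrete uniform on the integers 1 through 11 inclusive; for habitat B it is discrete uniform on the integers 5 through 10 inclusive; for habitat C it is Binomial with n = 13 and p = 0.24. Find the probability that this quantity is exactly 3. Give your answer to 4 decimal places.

Conditional on each habitat, P(X = 3): A: 0.0909091; B: 0; C: 0.254177.
By total probability, P(X = 3) = 0.46·0.0909091 + 0.29·0 + 0.25·0.254177 = 0.105362.

0.1054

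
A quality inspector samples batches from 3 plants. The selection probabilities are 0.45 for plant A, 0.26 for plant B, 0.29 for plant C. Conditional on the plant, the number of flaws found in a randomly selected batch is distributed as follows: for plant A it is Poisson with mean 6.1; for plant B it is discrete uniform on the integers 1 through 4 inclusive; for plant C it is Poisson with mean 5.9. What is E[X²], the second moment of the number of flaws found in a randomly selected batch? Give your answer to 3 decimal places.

For each component E[X²] = Var + (mean)², giving A: 43.31; B: 7.5; C: 40.71.
Overall E[X²] = 0.45·43.31 + 0.26·7.5 + 0.29·40.71 = 33.2454.

33.245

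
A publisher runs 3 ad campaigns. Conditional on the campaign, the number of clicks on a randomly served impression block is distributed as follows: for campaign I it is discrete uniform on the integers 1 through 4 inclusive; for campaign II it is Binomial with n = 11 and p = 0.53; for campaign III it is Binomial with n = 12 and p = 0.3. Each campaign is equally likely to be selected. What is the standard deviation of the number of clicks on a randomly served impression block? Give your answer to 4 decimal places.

2.0222

Per component, I: μ=2.5, E[X²]=7.5; II: μ=5.83, E[X²]=36.729; III: μ=3.6, E[X²]=15.48.
E[X] = 0.333333·2.5 + 0.333333·5.83 + 0.333333·3.6 = 3.97667.
E[X²] = 0.333333·7.5 + 0.333333·36.729 + 0.333333·15.48 = 19.903.
Var(X) = E[X²] − (E[X])² = 19.903 − 15.8139 = 4.08912.
SD(X) = √4.08912 = 2.02216.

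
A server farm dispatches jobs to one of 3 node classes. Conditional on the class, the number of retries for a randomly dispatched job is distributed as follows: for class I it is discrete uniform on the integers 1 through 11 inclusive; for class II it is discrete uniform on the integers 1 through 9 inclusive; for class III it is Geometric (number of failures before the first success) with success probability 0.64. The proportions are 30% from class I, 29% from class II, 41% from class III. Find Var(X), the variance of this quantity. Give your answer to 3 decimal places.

Per component, I: μ=6, E[X²]=46; II: μ=5, E[X²]=31.6667; III: μ=0.5625, E[X²]=1.19531.
E[X] = 0.3·6 + 0.29·5 + 0.41·0.5625 = 3.48062.
E[X²] = 0.3·46 + 0.29·31.6667 + 0.41·1.19531 = 23.4734.
Var(X) = E[X²] − (E[X])² = 23.4734 − 12.1148 = 11.3587.

11.359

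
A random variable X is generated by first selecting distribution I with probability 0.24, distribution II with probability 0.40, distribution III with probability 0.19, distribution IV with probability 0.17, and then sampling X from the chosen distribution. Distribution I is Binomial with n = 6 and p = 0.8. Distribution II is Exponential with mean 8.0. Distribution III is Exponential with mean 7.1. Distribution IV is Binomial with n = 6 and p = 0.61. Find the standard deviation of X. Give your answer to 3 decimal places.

Per component, I: μ=4.8, E[X²]=24; II: μ=8, E[X²]=128; III: μ=7.1, E[X²]=100.82; IV: μ=3.66, E[X²]=14.823.
E[X] = 0.24·4.8 + 0.4·8 + 0.19·7.1 + 0.17·3.66 = 6.3232.
E[X²] = 0.24·24 + 0.4·128 + 0.19·100.82 + 0.17·14.823 = 78.6357.
Var(X) = E[X²] − (E[X])² = 78.6357 − 39.9829 = 38.6529.
SD(X) = √38.6529 = 6.21714.

6.217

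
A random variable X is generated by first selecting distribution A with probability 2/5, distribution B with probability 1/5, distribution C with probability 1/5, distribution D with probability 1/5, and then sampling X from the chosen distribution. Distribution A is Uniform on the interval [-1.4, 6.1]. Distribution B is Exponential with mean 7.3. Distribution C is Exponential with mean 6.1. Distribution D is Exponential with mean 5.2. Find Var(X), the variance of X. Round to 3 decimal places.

29.384

Per component, A: μ=2.35, E[X²]=10.21; B: μ=7.3, E[X²]=106.58; C: μ=6.1, E[X²]=74.42; D: μ=5.2, E[X²]=54.08.
E[X] = 0.4·2.35 + 0.2·7.3 + 0.2·6.1 + 0.2·5.2 = 4.66.
E[X²] = 0.4·10.21 + 0.2·106.58 + 0.2·74.42 + 0.2·54.08 = 51.1.
Var(X) = E[X²] − (E[X])² = 51.1 − 21.7156 = 29.3844.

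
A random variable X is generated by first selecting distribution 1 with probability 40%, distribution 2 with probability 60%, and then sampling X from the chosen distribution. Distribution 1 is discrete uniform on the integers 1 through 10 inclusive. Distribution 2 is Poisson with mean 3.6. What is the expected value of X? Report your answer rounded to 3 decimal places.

Component means — 1: 5.5; 2: 3.6.
E[X] = 0.4·5.5 + 0.6·3.6 = 4.36.

4.360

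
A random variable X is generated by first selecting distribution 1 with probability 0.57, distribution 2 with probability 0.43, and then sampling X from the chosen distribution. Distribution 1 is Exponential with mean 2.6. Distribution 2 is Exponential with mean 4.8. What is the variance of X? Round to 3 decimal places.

14.947

Per component, 1: μ=2.6, E[X²]=13.52; 2: μ=4.8, E[X²]=46.08.
E[X] = 0.57·2.6 + 0.43·4.8 = 3.546.
E[X²] = 0.57·13.52 + 0.43·46.08 = 27.5208.
Var(X) = E[X²] − (E[X])² = 27.5208 − 12.5741 = 14.9467.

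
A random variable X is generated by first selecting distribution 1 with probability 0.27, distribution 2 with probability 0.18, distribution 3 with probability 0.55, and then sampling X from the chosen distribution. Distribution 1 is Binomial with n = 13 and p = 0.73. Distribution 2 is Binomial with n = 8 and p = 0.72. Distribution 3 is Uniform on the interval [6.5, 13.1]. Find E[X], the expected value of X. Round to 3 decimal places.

Component means — 1: 9.49; 2: 5.76; 3: 9.8.
E[X] = 0.27·9.49 + 0.18·5.76 + 0.55·9.8 = 8.9891.

8.989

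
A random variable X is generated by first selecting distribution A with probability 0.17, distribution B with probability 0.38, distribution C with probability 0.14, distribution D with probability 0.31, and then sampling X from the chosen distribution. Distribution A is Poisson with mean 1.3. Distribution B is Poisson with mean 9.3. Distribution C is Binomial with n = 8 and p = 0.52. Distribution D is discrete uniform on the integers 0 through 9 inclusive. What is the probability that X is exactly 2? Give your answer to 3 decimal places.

Conditional on each component, P(X = 2): A: 0.230289; B: 0.00395364; C: 0.0926002; D: 0.1.
By total probability, P(X = 2) = 0.17·0.230289 + 0.38·0.00395364 + 0.14·0.0926002 + 0.31·0.1 = 0.0846156.

0.085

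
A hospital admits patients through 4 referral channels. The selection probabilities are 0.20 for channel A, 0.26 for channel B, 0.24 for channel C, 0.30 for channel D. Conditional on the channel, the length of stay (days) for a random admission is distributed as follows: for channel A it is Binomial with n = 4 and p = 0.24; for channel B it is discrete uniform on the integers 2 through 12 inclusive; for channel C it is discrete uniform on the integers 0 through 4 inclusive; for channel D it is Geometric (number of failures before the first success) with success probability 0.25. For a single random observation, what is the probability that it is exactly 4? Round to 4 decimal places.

0.0960

Conditional on each channel, P(X = 4): A: 0.00331776; B: 0.0909091; C: 0.2; D: 0.0791016.
By total probability, P(X = 4) = 0.2·0.00331776 + 0.26·0.0909091 + 0.24·0.2 + 0.3·0.0791016 = 0.0960304.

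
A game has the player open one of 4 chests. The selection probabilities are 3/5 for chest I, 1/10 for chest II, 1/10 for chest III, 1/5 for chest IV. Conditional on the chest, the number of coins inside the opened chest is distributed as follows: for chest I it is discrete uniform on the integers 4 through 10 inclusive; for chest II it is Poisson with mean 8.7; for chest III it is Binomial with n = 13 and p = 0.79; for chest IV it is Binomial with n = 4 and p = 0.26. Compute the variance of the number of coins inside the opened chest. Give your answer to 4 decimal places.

Per component, I: μ=7, E[X²]=53; II: μ=8.7, E[X²]=84.39; III: μ=10.27, E[X²]=107.63; IV: μ=1.04, E[X²]=1.8512.
E[X] = 0.6·7 + 0.1·8.7 + 0.1·10.27 + 0.2·1.04 = 6.305.
E[X²] = 0.6·53 + 0.1·84.39 + 0.1·107.63 + 0.2·1.8512 = 51.3722.
Var(X) = E[X²] − (E[X])² = 51.3722 − 39.753 = 11.6192.

11.6192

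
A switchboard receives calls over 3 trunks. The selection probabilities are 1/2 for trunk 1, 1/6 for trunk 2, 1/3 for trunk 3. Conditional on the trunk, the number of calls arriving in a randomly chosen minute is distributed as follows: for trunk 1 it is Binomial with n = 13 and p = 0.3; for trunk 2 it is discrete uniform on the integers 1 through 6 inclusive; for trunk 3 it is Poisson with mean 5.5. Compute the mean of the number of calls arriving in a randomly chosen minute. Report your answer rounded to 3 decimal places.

4.367

Component means — 1: 3.9; 2: 3.5; 3: 5.5.
E[X] = 0.5·3.9 + 0.166667·3.5 + 0.333333·5.5 = 4.36667.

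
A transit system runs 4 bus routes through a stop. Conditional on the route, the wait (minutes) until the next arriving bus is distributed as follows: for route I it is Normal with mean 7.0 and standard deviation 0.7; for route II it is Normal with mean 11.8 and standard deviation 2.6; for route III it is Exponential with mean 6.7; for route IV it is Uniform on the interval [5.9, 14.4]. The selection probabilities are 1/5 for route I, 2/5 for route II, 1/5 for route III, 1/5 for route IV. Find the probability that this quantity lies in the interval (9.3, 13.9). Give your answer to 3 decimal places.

0.382

Conditional on each route, P(9.3 < X < 13.9): I: 0.000508621; II: 0.622225; III: 0.123956; IV: 0.541176.
By total probability, P(9.3 < X < 13.9) = 0.2·0.000508621 + 0.4·0.622225 + 0.2·0.123956 + 0.2·0.541176 = 0.382018.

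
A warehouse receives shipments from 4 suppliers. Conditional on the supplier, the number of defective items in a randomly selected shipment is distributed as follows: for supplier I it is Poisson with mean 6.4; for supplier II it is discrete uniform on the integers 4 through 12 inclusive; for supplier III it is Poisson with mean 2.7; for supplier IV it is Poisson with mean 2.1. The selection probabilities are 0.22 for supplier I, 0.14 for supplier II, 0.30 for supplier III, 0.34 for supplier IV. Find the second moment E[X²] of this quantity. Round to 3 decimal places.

For each component E[X²] = Var + (mean)², giving I: 47.36; II: 70.6667; III: 9.99; IV: 6.51.
Overall E[X²] = 0.22·47.36 + 0.14·70.6667 + 0.3·9.99 + 0.34·6.51 = 25.5229.

25.523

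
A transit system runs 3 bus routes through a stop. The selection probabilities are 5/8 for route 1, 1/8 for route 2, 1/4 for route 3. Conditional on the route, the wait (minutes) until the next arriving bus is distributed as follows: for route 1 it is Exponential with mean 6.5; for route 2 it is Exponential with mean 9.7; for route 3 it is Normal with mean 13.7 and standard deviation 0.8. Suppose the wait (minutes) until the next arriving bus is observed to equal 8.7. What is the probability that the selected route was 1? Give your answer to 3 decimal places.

Likelihoods f(8.7 | ·): 1: 0.040346; 2: 0.0420442; 3: 1.6425e-09.
Posterior ∝ prior × likelihood. Numerator for 1: 0.625·0.040346 = 0.0252162.
Normalizing constant: 0.625·0.040346 + 0.125·0.0420442 + 0.25·1.6425e-09 = 0.0304718.
P(1 | observation) = 0.0252162 / 0.0304718 = 0.827528.

0.828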